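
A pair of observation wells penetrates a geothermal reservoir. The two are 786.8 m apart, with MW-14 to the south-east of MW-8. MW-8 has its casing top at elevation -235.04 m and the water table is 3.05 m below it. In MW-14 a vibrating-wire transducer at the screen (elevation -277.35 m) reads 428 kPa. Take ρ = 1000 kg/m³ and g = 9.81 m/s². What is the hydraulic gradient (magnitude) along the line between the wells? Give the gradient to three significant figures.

i ≈ 0.00555

Total head at MW-8: h = -235.04 − 3.05 = -238.09 m.
Pressure head at MW-14: ψ = P/(ρg) = 428×1000 / (1000 × 9.81) = 43.63 m.
Total head at MW-14: h = z + ψ = -277.35 + 43.63 = -233.72 m.
Head difference: h(MW-8) − h(MW-14) = -238.09 − (-233.72) = -4.37 m.
Hydraulic gradient: i = |Δh| / L = 4.37 / 786.8 = 0.00555.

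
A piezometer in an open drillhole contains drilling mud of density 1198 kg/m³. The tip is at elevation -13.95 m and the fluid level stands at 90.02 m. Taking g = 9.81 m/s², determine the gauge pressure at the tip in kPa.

Pressure head ψ = h − z = 90.02 − (-13.95) = 103.97 m.
P = ρgψ = 1198 × 9.81 × 103.97 = 1221895 Pa ≈ 1220 kPa.

P ≈ 1220 kPa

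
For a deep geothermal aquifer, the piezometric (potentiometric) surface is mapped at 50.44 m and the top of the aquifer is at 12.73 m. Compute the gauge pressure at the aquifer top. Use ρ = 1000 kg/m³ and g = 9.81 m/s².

Pressure head at the aquifer top: ψ = h − z = 50.44 − 12.73 = 37.71 m.
P = ρgψ = 1000 × 9.81 × 37.71 = 369935 Pa ≈ 370 kPa.

P ≈ 370 kPa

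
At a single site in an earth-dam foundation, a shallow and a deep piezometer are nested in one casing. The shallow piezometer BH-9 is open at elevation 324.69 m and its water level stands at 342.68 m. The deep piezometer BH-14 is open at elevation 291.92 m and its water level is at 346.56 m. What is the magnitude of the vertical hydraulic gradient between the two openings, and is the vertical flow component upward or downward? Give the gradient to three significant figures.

|i_v| ≈ 0.118; vertical flow is upward

Total head at BH-9: h = 342.68 m (water level in the standpipe).
Total head at BH-14: h = 346.56 m.
Δh = h(BH-9) − h(BH-14) = 342.68 − 346.56 = -3.88 m.
Vertical separation Δz = 324.69 − 291.92 = 32.77 m.
|i_v| = |Δh| / Δz = 3.88 / 32.77 = 0.118.
Head is higher in the deep piezometer, so vertical flow is upward (discharge condition).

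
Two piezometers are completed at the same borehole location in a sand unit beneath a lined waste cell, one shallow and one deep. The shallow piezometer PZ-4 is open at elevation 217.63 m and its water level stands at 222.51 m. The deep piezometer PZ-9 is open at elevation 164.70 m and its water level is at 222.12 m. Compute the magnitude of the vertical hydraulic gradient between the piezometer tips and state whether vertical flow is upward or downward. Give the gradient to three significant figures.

|i_v| ≈ 0.00737; vertical flow is downward

Total head at PZ-4: h = 222.51 m (water level in the standpipe).
Total head at PZ-9: h = 222.12 m.
Δh = h(PZ-4) − h(PZ-9) = 222.51 − 222.12 = 0.39 m.
Vertical separation Δz = 217.63 − 164.70 = 52.93 m.
|i_v| = |Δh| / Δz = 0.39 / 52.93 = 0.00737.
Head is higher in the shallow piezometer, so vertical flow is downward (recharge condition).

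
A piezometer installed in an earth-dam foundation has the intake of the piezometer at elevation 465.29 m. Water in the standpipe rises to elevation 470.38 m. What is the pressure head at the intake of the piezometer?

ψ ≈ 5.09 m

Total head h = 470.38 m (the water-surface elevation in the piezometer).
Pressure head ψ = h − z = 470.38 − 465.29 = 5.09 m.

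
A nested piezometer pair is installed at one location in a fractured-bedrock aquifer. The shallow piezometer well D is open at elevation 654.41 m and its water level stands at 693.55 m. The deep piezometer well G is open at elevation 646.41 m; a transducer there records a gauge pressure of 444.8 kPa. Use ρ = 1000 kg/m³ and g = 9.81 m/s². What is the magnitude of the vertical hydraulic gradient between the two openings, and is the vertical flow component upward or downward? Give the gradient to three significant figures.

Total head at well D: h = 693.55 m (water level in the standpipe).
Pressure head at well G: ψ = P/(ρg) = 444.8×1000 / (1000 × 9.81) = 45.34 m.
Total head at well G: h = z + ψ = 646.41 + 45.34 = 691.75 m.
Δh = h(well D) − h(well G) = 693.55 − 691.75 = 1.80 m.
Vertical separation Δz = 654.41 − 646.41 = 8.00 m.
|i_v| = |Δh| / Δz = 1.80 / 8.00 = 0.225.
Head is higher in the shallow piezometer, so vertical flow is downward (recharge condition).

|i_v| ≈ 0.225; vertical flow is downward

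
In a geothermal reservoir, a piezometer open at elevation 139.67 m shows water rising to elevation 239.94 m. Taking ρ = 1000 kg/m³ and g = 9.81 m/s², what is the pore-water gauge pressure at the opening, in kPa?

P ≈ 984 kPa

Pressure head ψ = h − z = 239.94 − 139.67 = 100.27 m.
P = ρgψ = 1000 × 9.81 × 100.27 = 983649 Pa ≈ 984 kPa.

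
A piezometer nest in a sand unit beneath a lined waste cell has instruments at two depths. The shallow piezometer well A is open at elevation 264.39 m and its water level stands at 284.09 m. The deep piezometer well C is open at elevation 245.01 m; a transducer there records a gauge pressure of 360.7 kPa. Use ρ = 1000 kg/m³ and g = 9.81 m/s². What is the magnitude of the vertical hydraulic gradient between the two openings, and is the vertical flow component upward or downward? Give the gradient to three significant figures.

Total head at well A: h = 284.09 m (water level in the standpipe).
Pressure head at well C: ψ = P/(ρg) = 360.7×1000 / (1000 × 9.81) = 36.77 m.
Total head at well C: h = z + ψ = 245.01 + 36.77 = 281.78 m.
Δh = h(well A) − h(well C) = 284.09 − 281.78 = 2.31 m.
Vertical separation Δz = 264.39 − 245.01 = 19.38 m.
|i_v| = |Δh| / Δz = 2.31 / 19.38 = 0.119.
Head is higher in the shallow piezometer, so vertical flow is downward (recharge condition).

|i_v| ≈ 0.119; vertical flow is downward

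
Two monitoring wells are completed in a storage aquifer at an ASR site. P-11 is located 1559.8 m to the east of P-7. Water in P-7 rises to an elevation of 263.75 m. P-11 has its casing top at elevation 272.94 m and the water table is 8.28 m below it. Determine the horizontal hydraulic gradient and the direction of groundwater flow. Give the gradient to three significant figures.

Total head at P-7: h = 263.75 m (water level in the piezometer is the total head).
Total head at P-11: h = 272.94 − 8.28 = 264.66 m.
Head difference: h(P-7) − h(P-11) = 263.75 − 264.66 = -0.91 m.
Hydraulic gradient: i = |Δh| / L = 0.91 / 1559.8 = 0.000583.
Flow is from higher to lower head: from P-11 toward P-7, i.e. toward the west.

i ≈ 0.000583; groundwater flows toward the west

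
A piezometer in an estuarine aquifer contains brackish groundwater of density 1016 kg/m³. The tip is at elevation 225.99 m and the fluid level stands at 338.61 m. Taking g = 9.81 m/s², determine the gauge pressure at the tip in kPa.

P ≈ 1120 kPa

Pressure head ψ = h − z = 338.61 − 225.99 = 112.62 m.
P = ρgψ = 1016 × 9.81 × 112.62 = 1122479 Pa ≈ 1120 kPa.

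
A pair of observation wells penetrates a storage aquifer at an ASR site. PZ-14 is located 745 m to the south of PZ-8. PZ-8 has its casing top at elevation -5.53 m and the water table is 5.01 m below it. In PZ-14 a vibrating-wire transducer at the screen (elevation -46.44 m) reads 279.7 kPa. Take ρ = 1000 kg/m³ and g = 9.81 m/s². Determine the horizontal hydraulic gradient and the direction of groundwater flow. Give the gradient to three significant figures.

i ≈ 0.00992; groundwater flows toward the south

Total head at PZ-8: h = -5.53 − 5.01 = -10.54 m.
Pressure head at PZ-14: ψ = P/(ρg) = 279.7×1000 / (1000 × 9.81) = 28.51 m.
Total head at PZ-14: h = z + ψ = -46.44 + 28.51 = -17.93 m.
Head difference: h(PZ-8) − h(PZ-14) = -10.54 − (-17.93) = 7.39 m.
Hydraulic gradient: i = |Δh| / L = 7.39 / 745 = 0.00992.
Flow is from higher to lower head: from PZ-8 toward PZ-14, i.e. toward the south.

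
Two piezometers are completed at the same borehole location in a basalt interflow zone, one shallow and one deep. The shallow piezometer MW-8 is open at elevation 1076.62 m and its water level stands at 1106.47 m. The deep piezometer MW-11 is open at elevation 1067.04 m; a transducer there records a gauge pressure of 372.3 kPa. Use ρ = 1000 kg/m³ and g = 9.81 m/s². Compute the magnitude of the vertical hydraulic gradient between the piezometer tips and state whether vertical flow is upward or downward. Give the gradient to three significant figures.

|i_v| ≈ 0.154; vertical flow is downward

Total head at MW-8: h = 1106.47 m (water level in the standpipe).
Pressure head at MW-11: ψ = P/(ρg) = 372.3×1000 / (1000 × 9.81) = 37.95 m.
Total head at MW-11: h = z + ψ = 1067.04 + 37.95 = 1104.99 m.
Δh = h(MW-8) − h(MW-11) = 1106.47 − 1104.99 = 1.48 m.
Vertical separation Δz = 1076.62 − 1067.04 = 9.58 m.
|i_v| = |Δh| / Δz = 1.48 / 9.58 = 0.154.
Head is higher in the shallow piezometer, so vertical flow is downward (recharge condition).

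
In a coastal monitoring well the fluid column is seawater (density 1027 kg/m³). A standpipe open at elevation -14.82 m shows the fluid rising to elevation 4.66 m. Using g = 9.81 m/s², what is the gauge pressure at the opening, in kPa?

P ≈ 196 kPa

Pressure head ψ = h − z = 4.66 − (-14.82) = 19.48 m.
P = ρgψ = 1027 × 9.81 × 19.48 = 196258 Pa ≈ 196 kPa.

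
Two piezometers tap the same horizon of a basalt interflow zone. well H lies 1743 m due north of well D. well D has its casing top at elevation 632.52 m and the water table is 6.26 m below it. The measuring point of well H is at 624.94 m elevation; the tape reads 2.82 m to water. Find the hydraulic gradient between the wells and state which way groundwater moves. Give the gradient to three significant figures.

Total head at well D: h = 632.52 − 6.26 = 626.26 m.
Total head at well H: h = 624.94 − 2.82 = 622.12 m.
Head difference: h(well D) − h(well H) = 626.26 − 622.12 = 4.14 m.
Hydraulic gradient: i = |Δh| / L = 4.14 / 1743 = 0.00238.
Flow is from higher to lower head: from well D toward well H, i.e. toward the north.

i ≈ 0.00238; groundwater flows toward the north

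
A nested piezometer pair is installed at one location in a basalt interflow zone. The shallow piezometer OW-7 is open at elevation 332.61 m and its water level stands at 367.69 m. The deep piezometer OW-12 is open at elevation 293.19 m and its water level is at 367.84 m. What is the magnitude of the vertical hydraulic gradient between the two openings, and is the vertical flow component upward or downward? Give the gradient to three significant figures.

Total head at OW-7: h = 367.69 m (water level in the standpipe).
Total head at OW-12: h = 367.84 m.
Δh = h(OW-7) − h(OW-12) = 367.69 − 367.84 = -0.15 m.
Vertical separation Δz = 332.61 − 293.19 = 39.42 m.
|i_v| = |Δh| / Δz = 0.15 / 39.42 = 0.00381.
Head is higher in the deep piezometer, so vertical flow is upward (discharge condition).

|i_v| ≈ 0.00381; vertical flow is upward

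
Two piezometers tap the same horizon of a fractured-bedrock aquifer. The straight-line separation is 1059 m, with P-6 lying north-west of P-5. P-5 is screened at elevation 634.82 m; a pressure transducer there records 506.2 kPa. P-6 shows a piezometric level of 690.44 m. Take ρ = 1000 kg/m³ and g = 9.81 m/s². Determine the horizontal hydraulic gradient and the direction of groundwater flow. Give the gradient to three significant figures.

Pressure head at P-5: ψ = P/(ρg) = 506.2×1000 / (1000 × 9.81) = 51.60 m.
Total head at P-5: h = z + ψ = 634.82 + 51.60 = 686.42 m.
Total head at P-6: h = 690.44 m (water level in the piezometer is the total head).
Head difference: h(P-5) − h(P-6) = 686.42 − 690.44 = -4.02 m.
Hydraulic gradient: i = |Δh| / L = 4.02 / 1059 = 0.00380.
Flow is from higher to lower head: from P-6 toward P-5, i.e. toward the south-east.

i ≈ 0.00380; groundwater flows toward the south-east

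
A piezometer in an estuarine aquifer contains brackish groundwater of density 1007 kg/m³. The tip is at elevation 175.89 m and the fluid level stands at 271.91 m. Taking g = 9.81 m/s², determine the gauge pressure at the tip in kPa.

P ≈ 949 kPa

Pressure head ψ = h − z = 271.91 − 175.89 = 96.02 m.
P = ρgψ = 1007 × 9.81 × 96.02 = 948550 Pa ≈ 949 kPa.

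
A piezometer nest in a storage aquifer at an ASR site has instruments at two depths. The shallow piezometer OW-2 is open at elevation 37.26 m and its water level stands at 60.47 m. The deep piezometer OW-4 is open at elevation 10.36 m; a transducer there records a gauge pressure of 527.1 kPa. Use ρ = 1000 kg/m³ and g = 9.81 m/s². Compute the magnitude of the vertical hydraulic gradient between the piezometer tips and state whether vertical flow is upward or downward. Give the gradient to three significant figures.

Total head at OW-2: h = 60.47 m (water level in the standpipe).
Pressure head at OW-4: ψ = P/(ρg) = 527.1×1000 / (1000 × 9.81) = 53.73 m.
Total head at OW-4: h = z + ψ = 10.36 + 53.73 = 64.09 m.
Δh = h(OW-2) − h(OW-4) = 60.47 − 64.09 = -3.62 m.
Vertical separation Δz = 37.26 − 10.36 = 26.90 m.
|i_v| = |Δh| / Δz = 3.62 / 26.90 = 0.135.
Head is higher in the deep piezometer, so vertical flow is upward (discharge condition).

|i_v| ≈ 0.135; vertical flow is upward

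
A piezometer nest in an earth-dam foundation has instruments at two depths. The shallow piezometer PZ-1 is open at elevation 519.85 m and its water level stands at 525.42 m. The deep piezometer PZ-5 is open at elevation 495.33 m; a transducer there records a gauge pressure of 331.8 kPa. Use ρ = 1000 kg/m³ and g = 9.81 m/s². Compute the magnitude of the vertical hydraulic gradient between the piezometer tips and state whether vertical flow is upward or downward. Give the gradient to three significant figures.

Total head at PZ-1: h = 525.42 m (water level in the standpipe).
Pressure head at PZ-5: ψ = P/(ρg) = 331.8×1000 / (1000 × 9.81) = 33.82 m.
Total head at PZ-5: h = z + ψ = 495.33 + 33.82 = 529.15 m.
Δh = h(PZ-1) − h(PZ-5) = 525.42 − 529.15 = -3.73 m.
Vertical separation Δz = 519.85 − 495.33 = 24.52 m.
|i_v| = |Δh| / Δz = 3.73 / 24.52 = 0.152.
Head is higher in the deep piezometer, so vertical flow is upward (discharge condition).

|i_v| ≈ 0.152; vertical flow is upward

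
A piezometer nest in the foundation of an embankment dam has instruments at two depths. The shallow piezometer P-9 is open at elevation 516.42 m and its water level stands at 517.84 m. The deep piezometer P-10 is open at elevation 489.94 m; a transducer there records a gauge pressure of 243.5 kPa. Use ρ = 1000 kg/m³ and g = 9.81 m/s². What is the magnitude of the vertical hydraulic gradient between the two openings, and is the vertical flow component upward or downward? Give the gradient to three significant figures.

Total head at P-9: h = 517.84 m (water level in the standpipe).
Pressure head at P-10: ψ = P/(ρg) = 243.5×1000 / (1000 × 9.81) = 24.82 m.
Total head at P-10: h = z + ψ = 489.94 + 24.82 = 514.76 m.
Δh = h(P-9) − h(P-10) = 517.84 − 514.76 = 3.08 m.
Vertical separation Δz = 516.42 − 489.94 = 26.48 m.
|i_v| = |Δh| / Δz = 3.08 / 26.48 = 0.116.
Head is higher in the shallow piezometer, so vertical flow is downward (recharge condition).

|i_v| ≈ 0.116; vertical flow is downward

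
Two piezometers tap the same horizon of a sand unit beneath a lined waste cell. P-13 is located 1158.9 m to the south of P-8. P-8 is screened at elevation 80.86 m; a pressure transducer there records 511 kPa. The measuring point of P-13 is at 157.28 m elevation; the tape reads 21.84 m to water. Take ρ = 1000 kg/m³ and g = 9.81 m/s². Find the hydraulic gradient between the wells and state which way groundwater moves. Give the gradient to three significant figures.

Pressure head at P-8: ψ = P/(ρg) = 511×1000 / (1000 × 9.81) = 52.09 m.
Total head at P-8: h = z + ψ = 80.86 + 52.09 = 132.95 m.
Total head at P-13: h = 157.28 − 21.84 = 135.44 m.
Head difference: h(P-8) − h(P-13) = 132.95 − 135.44 = -2.49 m.
Hydraulic gradient: i = |Δh| / L = 2.49 / 1158.9 = 0.00215.
Flow is from higher to lower head: from P-13 toward P-8, i.e. toward the north.

i ≈ 0.00215; groundwater flows toward the north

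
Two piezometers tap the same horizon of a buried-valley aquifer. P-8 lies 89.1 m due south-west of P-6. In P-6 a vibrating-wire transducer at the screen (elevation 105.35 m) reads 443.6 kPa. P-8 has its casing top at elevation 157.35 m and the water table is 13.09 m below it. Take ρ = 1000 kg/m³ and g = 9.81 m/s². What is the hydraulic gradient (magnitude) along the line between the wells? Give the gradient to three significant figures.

Pressure head at P-6: ψ = P/(ρg) = 443.6×1000 / (1000 × 9.81) = 45.22 m.
Total head at P-6: h = z + ψ = 105.35 + 45.22 = 150.57 m.
Total head at P-8: h = 157.35 − 13.09 = 144.26 m.
Head difference: h(P-6) − h(P-8) = 150.57 − 144.26 = 6.31 m.
Hydraulic gradient: i = |Δh| / L = 6.31 / 89.1 = 0.0708.

i ≈ 0.0708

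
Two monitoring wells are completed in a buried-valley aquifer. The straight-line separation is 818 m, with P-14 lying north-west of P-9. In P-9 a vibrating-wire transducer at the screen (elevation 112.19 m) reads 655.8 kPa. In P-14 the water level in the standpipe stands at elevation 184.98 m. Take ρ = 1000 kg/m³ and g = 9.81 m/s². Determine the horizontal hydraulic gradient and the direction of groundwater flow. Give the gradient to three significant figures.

Pressure head at P-9: ψ = P/(ρg) = 655.8×1000 / (1000 × 9.81) = 66.85 m.
Total head at P-9: h = z + ψ = 112.19 + 66.85 = 179.04 m.
Total head at P-14: h = 184.98 m (water level in the piezometer is the total head).
Head difference: h(P-9) − h(P-14) = 179.04 − 184.98 = -5.94 m.
Hydraulic gradient: i = |Δh| / L = 5.94 / 818 = 0.00726.
Flow is from higher to lower head: from P-14 toward P-9, i.e. toward the south-east.

i ≈ 0.00726; groundwater flows toward the south-east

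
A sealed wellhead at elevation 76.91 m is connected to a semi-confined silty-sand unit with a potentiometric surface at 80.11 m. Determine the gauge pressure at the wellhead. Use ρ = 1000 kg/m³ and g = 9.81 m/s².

P ≈ 31.4 kPa

Head above the cap: Δh = 80.11 − 76.91 = 3.20 m.
P = ρgΔh = 1000 × 9.81 × 3.20 = 31392 Pa ≈ 31.4 kPa.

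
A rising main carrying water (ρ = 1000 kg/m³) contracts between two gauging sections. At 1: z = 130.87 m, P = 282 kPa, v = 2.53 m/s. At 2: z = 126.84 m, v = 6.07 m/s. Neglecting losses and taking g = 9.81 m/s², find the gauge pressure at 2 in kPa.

P₂ ≈ 306 kPa

Pressure head at 1: ψ₁ = P₁/(ρg) = 282×1000 / (1000 × 9.81) = 28.75 m.
Velocity heads: v₁²/2g = 2.53²/19.62 = 0.326 m; v₂²/2g = 6.07²/19.62 = 1.878 m.
Total head H = z₁ + ψ₁ + v₁²/2g = 130.87 + 28.75 + 0.326 = 159.95 m.
ψ₂ = H − z₂ − v₂²/2g = 159.95 − 126.84 − 1.878 = 31.23 m.
P₂ = ρgψ₂ = 1000 × 9.81 × 31.23 ≈ 306 kPa.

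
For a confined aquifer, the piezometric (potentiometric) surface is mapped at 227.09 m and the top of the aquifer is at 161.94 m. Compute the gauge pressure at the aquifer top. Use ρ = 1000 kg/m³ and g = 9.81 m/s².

Pressure head at the aquifer top: ψ = h − z = 227.09 − 161.94 = 65.15 m.
P = ρgψ = 1000 × 9.81 × 65.15 = 639122 Pa ≈ 639 kPa.

P ≈ 639 kPa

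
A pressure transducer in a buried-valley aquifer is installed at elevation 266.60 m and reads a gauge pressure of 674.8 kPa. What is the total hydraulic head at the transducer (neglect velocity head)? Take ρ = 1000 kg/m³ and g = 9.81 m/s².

h ≈ 335.39 m

ψ = P/(ρg) = 674.8×1000 / (1000 × 9.81) = 68.79 m.
h = z + ψ = 266.60 + 68.79 = 335.39 m.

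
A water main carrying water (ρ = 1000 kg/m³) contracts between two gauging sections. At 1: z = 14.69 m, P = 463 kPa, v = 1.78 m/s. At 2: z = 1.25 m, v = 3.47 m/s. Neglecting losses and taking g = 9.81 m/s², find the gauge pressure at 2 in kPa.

Pressure head at 1: ψ₁ = P₁/(ρg) = 463×1000 / (1000 × 9.81) = 47.20 m.
Velocity heads: v₁²/2g = 1.78²/19.62 = 0.161 m; v₂²/2g = 3.47²/19.62 = 0.614 m.
Total head H = z₁ + ψ₁ + v₁²/2g = 14.69 + 47.20 + 0.161 = 62.05 m.
ψ₂ = H − z₂ − v₂²/2g = 62.05 − 1.25 − 0.614 = 60.19 m.
P₂ = ρgψ₂ = 1000 × 9.81 × 60.19 ≈ 590 kPa.

P₂ ≈ 590 kPa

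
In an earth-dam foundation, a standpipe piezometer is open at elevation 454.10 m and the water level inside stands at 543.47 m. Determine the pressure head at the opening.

ψ ≈ 89.37 m

Total head h = 543.47 m (the water-surface elevation in the piezometer).
Pressure head ψ = h − z = 543.47 − 454.10 = 89.37 m.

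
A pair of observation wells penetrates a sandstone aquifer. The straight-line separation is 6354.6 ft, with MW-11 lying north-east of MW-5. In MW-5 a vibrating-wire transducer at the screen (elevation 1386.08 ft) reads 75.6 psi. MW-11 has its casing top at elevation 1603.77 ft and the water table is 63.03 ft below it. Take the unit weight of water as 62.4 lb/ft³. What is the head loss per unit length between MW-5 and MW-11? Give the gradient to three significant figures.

i ≈ 0.00312 ft/ft

Pressure head at MW-5: ψ = 144·P/γ = 144 × 75.6 / 62.4 = 174.46 ft.
Total head at MW-5: h = z + ψ = 1386.08 + 174.46 = 1560.54 ft.
Total head at MW-11: h = 1603.77 − 63.03 = 1540.74 ft.
Head difference: h(MW-5) − h(MW-11) = 1560.54 − 1540.74 = 19.80 ft.
Hydraulic gradient: i = |Δh| / L = 19.80 / 6354.6 = 0.00312.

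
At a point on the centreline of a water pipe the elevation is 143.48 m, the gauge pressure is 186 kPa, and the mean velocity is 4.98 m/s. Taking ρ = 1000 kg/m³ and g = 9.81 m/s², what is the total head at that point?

Pressure head ψ = P/(ρg) = 186×1000 / (1000 × 9.81) = 18.96 m.
Velocity head = v²/(2g) = 4.98² / (2 × 9.81) = 1.264 m.
h = z + ψ + v²/(2g) = 143.48 + 18.96 + 1.264 = 163.70 m.

h ≈ 163.70 m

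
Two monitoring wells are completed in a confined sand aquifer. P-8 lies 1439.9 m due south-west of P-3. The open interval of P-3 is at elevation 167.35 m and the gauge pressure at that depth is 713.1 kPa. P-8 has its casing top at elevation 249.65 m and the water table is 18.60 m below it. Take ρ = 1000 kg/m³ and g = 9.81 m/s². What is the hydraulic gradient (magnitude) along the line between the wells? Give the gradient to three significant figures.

i ≈ 0.00624

Pressure head at P-3: ψ = P/(ρg) = 713.1×1000 / (1000 × 9.81) = 72.69 m.
Total head at P-3: h = z + ψ = 167.35 + 72.69 = 240.04 m.
Total head at P-8: h = 249.65 − 18.60 = 231.05 m.
Head difference: h(P-3) − h(P-8) = 240.04 − 231.05 = 8.99 m.
Hydraulic gradient: i = |Δh| / L = 8.99 / 1439.9 = 0.00624.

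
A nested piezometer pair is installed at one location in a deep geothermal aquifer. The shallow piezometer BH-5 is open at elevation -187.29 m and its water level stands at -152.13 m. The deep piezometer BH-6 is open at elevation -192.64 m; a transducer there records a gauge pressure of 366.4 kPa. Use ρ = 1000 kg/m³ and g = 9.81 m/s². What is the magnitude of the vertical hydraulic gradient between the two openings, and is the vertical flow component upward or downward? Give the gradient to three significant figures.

|i_v| ≈ 0.591; vertical flow is downward

Total head at BH-5: h = -152.13 m (water level in the standpipe).
Pressure head at BH-6: ψ = P/(ρg) = 366.4×1000 / (1000 × 9.81) = 37.35 m.
Total head at BH-6: h = z + ψ = -192.64 + 37.35 = -155.29 m.
Δh = h(BH-5) − h(BH-6) = -152.13 − (-155.29) = 3.16 m.
Vertical separation Δz = -187.29 − (-192.64) = 5.35 m.
|i_v| = |Δh| / Δz = 3.16 / 5.35 = 0.591.
Head is higher in the shallow piezometer, so vertical flow is downward (recharge condition).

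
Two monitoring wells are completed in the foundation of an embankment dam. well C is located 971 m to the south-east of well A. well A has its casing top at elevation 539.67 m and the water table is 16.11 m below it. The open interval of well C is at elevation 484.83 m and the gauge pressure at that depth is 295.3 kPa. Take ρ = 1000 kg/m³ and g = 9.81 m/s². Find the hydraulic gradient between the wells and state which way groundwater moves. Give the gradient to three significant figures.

Total head at well A: h = 539.67 − 16.11 = 523.56 m.
Pressure head at well C: ψ = P/(ρg) = 295.3×1000 / (1000 × 9.81) = 30.10 m.
Total head at well C: h = z + ψ = 484.83 + 30.10 = 514.93 m.
Head difference: h(well A) − h(well C) = 523.56 − 514.93 = 8.63 m.
Hydraulic gradient: i = |Δh| / L = 8.63 / 971 = 0.00889.
Flow is from higher to lower head: from well A toward well C, i.e. toward the south-east.

i ≈ 0.00889; groundwater flows toward the south-east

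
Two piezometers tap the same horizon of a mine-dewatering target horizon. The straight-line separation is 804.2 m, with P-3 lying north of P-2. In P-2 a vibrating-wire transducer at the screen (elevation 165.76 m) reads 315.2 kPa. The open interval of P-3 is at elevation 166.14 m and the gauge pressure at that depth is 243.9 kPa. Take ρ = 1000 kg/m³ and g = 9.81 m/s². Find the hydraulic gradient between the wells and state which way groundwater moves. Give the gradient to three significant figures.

i ≈ 0.00857; groundwater flows toward the north

Pressure head at P-2: ψ = P/(ρg) = 315.2×1000 / (1000 × 9.81) = 32.13 m.
Total head at P-2: h = z + ψ = 165.76 + 32.13 = 197.89 m.
Pressure head at P-3: ψ = P/(ρg) = 243.9×1000 / (1000 × 9.81) = 24.86 m.
Total head at P-3: h = z + ψ = 166.14 + 24.86 = 191.00 m.
Head difference: h(P-2) − h(P-3) = 197.89 − 191.00 = 6.89 m.
Hydraulic gradient: i = |Δh| / L = 6.89 / 804.2 = 0.00857.
Flow is from higher to lower head: from P-2 toward P-3, i.e. toward the north.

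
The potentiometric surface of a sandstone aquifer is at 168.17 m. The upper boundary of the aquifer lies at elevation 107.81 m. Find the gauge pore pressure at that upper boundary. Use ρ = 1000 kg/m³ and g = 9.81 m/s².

Pressure head at the aquifer top: ψ = h − z = 168.17 − 107.81 = 60.36 m.
P = ρgψ = 1000 × 9.81 × 60.36 = 592132 Pa ≈ 592 kPa.

P ≈ 592 kPa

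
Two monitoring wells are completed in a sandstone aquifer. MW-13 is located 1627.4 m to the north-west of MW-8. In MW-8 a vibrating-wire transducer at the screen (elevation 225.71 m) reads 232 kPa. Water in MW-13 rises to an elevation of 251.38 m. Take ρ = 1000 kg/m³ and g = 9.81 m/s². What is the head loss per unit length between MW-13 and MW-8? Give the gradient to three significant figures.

Pressure head at MW-8: ψ = P/(ρg) = 232×1000 / (1000 × 9.81) = 23.65 m.
Total head at MW-8: h = z + ψ = 225.71 + 23.65 = 249.36 m.
Total head at MW-13: h = 251.38 m (water level in the piezometer is the total head).
Head difference: h(MW-8) − h(MW-13) = 249.36 − 251.38 = -2.02 m.
Hydraulic gradient: i = |Δh| / L = 2.02 / 1627.4 = 0.00124.

i ≈ 0.00124 m/m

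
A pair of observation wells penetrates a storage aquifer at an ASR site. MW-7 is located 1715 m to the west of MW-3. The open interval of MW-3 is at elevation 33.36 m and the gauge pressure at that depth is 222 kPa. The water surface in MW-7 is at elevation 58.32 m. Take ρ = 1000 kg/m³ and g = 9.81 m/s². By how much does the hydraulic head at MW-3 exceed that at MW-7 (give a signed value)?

Pressure head at MW-3: ψ = P/(ρg) = 222×1000 / (1000 × 9.81) = 22.63 m.
Total head at MW-3: h = z + ψ = 33.36 + 22.63 = 55.99 m.
Total head at MW-7: h = 58.32 m (water level in the piezometer is the total head).
Head difference: h(MW-3) − h(MW-7) = 55.99 − 58.32 = -2.33 m.

Δh ≈ -2.33 m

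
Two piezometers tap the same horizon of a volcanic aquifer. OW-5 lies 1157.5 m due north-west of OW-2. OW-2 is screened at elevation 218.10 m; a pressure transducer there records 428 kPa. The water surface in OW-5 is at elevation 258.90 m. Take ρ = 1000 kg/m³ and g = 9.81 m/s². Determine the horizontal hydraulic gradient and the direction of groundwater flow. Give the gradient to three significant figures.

i ≈ 0.00244; groundwater flows toward the north-west

Pressure head at OW-2: ψ = P/(ρg) = 428×1000 / (1000 × 9.81) = 43.63 m.
Total head at OW-2: h = z + ψ = 218.10 + 43.63 = 261.73 m.
Total head at OW-5: h = 258.90 m (water level in the piezometer is the total head).
Head difference: h(OW-2) − h(OW-5) = 261.73 − 258.90 = 2.83 m.
Hydraulic gradient: i = |Δh| / L = 2.83 / 1157.5 = 0.00244.
Flow is from higher to lower head: from OW-2 toward OW-5, i.e. toward the north-west.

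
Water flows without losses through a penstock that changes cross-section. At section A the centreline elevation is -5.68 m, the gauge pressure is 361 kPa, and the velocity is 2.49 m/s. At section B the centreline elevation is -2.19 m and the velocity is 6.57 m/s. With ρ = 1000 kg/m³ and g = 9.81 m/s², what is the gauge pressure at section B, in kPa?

Pressure head at A: ψ₁ = P₁/(ρg) = 361×1000 / (1000 × 9.81) = 36.80 m.
Velocity heads: v₁²/2g = 2.49²/19.62 = 0.316 m; v₂²/2g = 6.57²/19.62 = 2.200 m.
Total head H = z₁ + ψ₁ + v₁²/2g = -5.68 + 36.80 + 0.316 = 31.44 m.
ψ₂ = H − z₂ − v₂²/2g = 31.44 − (-2.19) − 2.200 = 31.43 m.
P₂ = ρgψ₂ = 1000 × 9.81 × 31.43 ≈ 308 kPa.

P₂ ≈ 308 kPa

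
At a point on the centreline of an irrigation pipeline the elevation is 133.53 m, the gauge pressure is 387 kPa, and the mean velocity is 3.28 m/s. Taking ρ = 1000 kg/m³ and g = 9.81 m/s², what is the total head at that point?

Pressure head ψ = P/(ρg) = 387×1000 / (1000 × 9.81) = 39.45 m.
Velocity head = v²/(2g) = 3.28² / (2 × 9.81) = 0.548 m.
h = z + ψ + v²/(2g) = 133.53 + 39.45 + 0.548 = 173.53 m.

h ≈ 173.53 m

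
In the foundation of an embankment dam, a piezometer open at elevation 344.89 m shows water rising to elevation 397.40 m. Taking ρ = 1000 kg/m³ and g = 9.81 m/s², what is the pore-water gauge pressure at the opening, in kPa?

Pressure head ψ = h − z = 397.40 − 344.89 = 52.51 m.
P = ρgψ = 1000 × 9.81 × 52.51 = 515123 Pa ≈ 515 kPa.

P ≈ 515 kPa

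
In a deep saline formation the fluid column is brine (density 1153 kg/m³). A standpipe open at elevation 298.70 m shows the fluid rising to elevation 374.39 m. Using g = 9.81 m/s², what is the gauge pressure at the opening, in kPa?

Pressure head ψ = h − z = 374.39 − 298.70 = 75.69 m.
P = ρgψ = 1153 × 9.81 × 75.69 = 856124 Pa ≈ 856 kPa.

P ≈ 856 kPa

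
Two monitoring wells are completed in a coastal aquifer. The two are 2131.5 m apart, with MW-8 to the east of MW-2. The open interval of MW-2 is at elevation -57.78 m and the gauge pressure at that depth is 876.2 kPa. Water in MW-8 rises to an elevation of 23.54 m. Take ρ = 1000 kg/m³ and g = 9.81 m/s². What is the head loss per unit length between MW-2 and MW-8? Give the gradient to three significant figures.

i ≈ 0.00375 m/m

Pressure head at MW-2: ψ = P/(ρg) = 876.2×1000 / (1000 × 9.81) = 89.32 m.
Total head at MW-2: h = z + ψ = -57.78 + 89.32 = 31.54 m.
Total head at MW-8: h = 23.54 m (water level in the piezometer is the total head).
Head difference: h(MW-2) − h(MW-8) = 31.54 − 23.54 = 8.00 m.
Hydraulic gradient: i = |Δh| / L = 8.00 / 2131.5 = 0.00375.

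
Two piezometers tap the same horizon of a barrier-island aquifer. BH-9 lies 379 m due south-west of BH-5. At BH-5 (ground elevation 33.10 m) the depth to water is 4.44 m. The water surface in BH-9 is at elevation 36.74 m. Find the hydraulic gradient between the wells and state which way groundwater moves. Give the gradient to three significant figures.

i ≈ 0.0213; groundwater flows toward the north-east

Total head at BH-5: h = 33.10 − 4.44 = 28.66 m.
Total head at BH-9: h = 36.74 m (water level in the piezometer is the total head).
Head difference: h(BH-5) − h(BH-9) = 28.66 − 36.74 = -8.08 m.
Hydraulic gradient: i = |Δh| / L = 8.08 / 379 = 0.0213.
Flow is from higher to lower head: from BH-9 toward BH-5, i.e. toward the north-east.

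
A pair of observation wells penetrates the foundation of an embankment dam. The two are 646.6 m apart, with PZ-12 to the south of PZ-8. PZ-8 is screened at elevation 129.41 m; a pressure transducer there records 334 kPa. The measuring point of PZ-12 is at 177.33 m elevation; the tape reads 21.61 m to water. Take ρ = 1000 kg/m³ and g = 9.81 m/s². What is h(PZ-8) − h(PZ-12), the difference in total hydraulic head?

Pressure head at PZ-8: ψ = P/(ρg) = 334×1000 / (1000 × 9.81) = 34.05 m.
Total head at PZ-8: h = z + ψ = 129.41 + 34.05 = 163.46 m.
Total head at PZ-12: h = 177.33 − 21.61 = 155.72 m.
Head difference: h(PZ-8) − h(PZ-12) = 163.46 − 155.72 = 7.74 m.

Δh ≈ 7.74 m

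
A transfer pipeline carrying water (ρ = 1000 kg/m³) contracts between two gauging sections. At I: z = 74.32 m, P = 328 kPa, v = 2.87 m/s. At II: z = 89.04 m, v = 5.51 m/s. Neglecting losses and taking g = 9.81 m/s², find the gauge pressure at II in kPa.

P₂ ≈ 173 kPa

Pressure head at I: ψ₁ = P₁/(ρg) = 328×1000 / (1000 × 9.81) = 33.44 m.
Velocity heads: v₁²/2g = 2.87²/19.62 = 0.420 m; v₂²/2g = 5.51²/19.62 = 1.547 m.
Total head H = z₁ + ψ₁ + v₁²/2g = 74.32 + 33.44 + 0.420 = 108.18 m.
ψ₂ = H − z₂ − v₂²/2g = 108.18 − 89.04 − 1.547 = 17.59 m.
P₂ = ρgψ₂ = 1000 × 9.81 × 17.59 ≈ 173 kPa.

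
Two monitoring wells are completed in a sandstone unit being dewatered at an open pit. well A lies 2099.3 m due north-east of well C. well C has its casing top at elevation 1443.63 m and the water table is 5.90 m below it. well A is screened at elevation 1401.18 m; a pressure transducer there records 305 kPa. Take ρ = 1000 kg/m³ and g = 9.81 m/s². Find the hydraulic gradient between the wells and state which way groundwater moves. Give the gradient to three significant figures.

i ≈ 0.00260; groundwater flows toward the north-east

Total head at well C: h = 1443.63 − 5.90 = 1437.73 m.
Pressure head at well A: ψ = P/(ρg) = 305×1000 / (1000 × 9.81) = 31.09 m.
Total head at well A: h = z + ψ = 1401.18 + 31.09 = 1432.27 m.
Head difference: h(well C) − h(well A) = 1437.73 − 1432.27 = 5.46 m.
Hydraulic gradient: i = |Δh| / L = 5.46 / 2099.3 = 0.00260.
Flow is from higher to lower head: from well C toward well A, i.e. toward the north-east.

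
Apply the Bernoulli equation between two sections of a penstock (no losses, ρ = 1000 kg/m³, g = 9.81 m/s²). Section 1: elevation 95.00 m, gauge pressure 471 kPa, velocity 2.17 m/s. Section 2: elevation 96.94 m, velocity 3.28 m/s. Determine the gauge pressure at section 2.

P₂ ≈ 449 kPa

Pressure head at 1: ψ₁ = P₁/(ρg) = 471×1000 / (1000 × 9.81) = 48.01 m.
Velocity heads: v₁²/2g = 2.17²/19.62 = 0.240 m; v₂²/2g = 3.28²/19.62 = 0.548 m.
Total head H = z₁ + ψ₁ + v₁²/2g = 95.00 + 48.01 + 0.240 = 143.25 m.
ψ₂ = H − z₂ − v₂²/2g = 143.25 − 96.94 − 0.548 = 45.76 m.
P₂ = ρgψ₂ = 1000 × 9.81 × 45.76 ≈ 449 kPa.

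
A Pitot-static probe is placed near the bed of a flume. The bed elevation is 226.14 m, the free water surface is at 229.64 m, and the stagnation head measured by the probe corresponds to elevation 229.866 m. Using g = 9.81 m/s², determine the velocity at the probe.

Near the bed, under hydrostatic conditions, the piezometric head (z + ψ) equals the free-surface elevation, 229.64 m.
Velocity head = total − piezometric = 229.866 − 229.64 = 0.226 m.
v = √(2g·h_v) = √(2 × 9.81 × 0.226) = 2.11 m/s.

v ≈ 2.11 m/s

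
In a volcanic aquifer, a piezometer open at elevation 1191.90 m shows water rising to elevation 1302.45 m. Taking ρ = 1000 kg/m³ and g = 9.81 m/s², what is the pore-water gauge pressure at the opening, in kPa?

Pressure head ψ = h − z = 1302.45 − 1191.90 = 110.55 m.
P = ρgψ = 1000 × 9.81 × 110.55 = 1084496 Pa ≈ 1080 kPa.

P ≈ 1080 kPa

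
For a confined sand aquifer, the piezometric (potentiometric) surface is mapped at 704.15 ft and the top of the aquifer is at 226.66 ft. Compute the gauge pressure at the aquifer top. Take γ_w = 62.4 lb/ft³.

Pressure head at the aquifer top: ψ = h − z = 704.15 − 226.66 = 477.49 ft.
P = γψ/144 = 62.4 × 477.49 / 144 = 207 psi.

P ≈ 207 psi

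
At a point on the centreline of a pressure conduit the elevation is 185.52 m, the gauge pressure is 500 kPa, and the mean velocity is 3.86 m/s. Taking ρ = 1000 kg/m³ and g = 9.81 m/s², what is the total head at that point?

h ≈ 237.25 m

Pressure head ψ = P/(ρg) = 500×1000 / (1000 × 9.81) = 50.97 m.
Velocity head = v²/(2g) = 3.86² / (2 × 9.81) = 0.759 m.
h = z + ψ + v²/(2g) = 185.52 + 50.97 + 0.759 = 237.25 m.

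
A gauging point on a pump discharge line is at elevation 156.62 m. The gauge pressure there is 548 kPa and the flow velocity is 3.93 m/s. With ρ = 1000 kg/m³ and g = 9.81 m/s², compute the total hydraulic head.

Pressure head ψ = P/(ρg) = 548×1000 / (1000 × 9.81) = 55.86 m.
Velocity head = v²/(2g) = 3.93² / (2 × 9.81) = 0.787 m.
h = z + ψ + v²/(2g) = 156.62 + 55.86 + 0.787 = 213.27 m.

h ≈ 213.27 m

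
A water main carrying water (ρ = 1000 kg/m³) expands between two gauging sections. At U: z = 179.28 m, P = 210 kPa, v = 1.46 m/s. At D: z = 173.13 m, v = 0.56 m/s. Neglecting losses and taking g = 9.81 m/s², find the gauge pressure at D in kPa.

Pressure head at U: ψ₁ = P₁/(ρg) = 210×1000 / (1000 × 9.81) = 21.41 m.
Velocity heads: v₁²/2g = 1.46²/19.62 = 0.109 m; v₂²/2g = 0.56²/19.62 = 0.016 m.
Total head H = z₁ + ψ₁ + v₁²/2g = 179.28 + 21.41 + 0.109 = 200.80 m.
ψ₂ = H − z₂ − v₂²/2g = 200.80 − 173.13 − 0.016 = 27.65 m.
P₂ = ρgψ₂ = 1000 × 9.81 × 27.65 ≈ 271 kPa.

P₂ ≈ 271 kPa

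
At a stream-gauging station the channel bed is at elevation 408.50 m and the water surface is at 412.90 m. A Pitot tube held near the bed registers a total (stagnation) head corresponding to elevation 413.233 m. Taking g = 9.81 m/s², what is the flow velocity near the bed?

v ≈ 2.56 m/s

Near the bed, under hydrostatic conditions, the piezometric head (z + ψ) equals the free-surface elevation, 412.90 m.
Velocity head = total − piezometric = 413.233 − 412.90 = 0.333 m.
v = √(2g·h_v) = √(2 × 9.81 × 0.333) = 2.56 m/s.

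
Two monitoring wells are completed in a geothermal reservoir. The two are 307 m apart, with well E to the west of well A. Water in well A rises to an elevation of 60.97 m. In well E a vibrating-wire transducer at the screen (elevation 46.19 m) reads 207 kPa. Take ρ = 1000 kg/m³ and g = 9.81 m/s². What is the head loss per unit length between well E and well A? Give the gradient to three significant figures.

i ≈ 0.0206 m/m

Total head at well A: h = 60.97 m (water level in the piezometer is the total head).
Pressure head at well E: ψ = P/(ρg) = 207×1000 / (1000 × 9.81) = 21.10 m.
Total head at well E: h = z + ψ = 46.19 + 21.10 = 67.29 m.
Head difference: h(well A) − h(well E) = 60.97 − 67.29 = -6.32 m.
Hydraulic gradient: i = |Δh| / L = 6.32 / 307 = 0.0206.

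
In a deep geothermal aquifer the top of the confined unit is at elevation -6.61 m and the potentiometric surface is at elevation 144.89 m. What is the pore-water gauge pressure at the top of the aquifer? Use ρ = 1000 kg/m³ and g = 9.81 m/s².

Pressure head at the aquifer top: ψ = h − z = 144.89 − (-6.61) = 151.50 m.
P = ρgψ = 1000 × 9.81 × 151.50 = 1486215 Pa ≈ 1490 kPa.

P ≈ 1490 kPa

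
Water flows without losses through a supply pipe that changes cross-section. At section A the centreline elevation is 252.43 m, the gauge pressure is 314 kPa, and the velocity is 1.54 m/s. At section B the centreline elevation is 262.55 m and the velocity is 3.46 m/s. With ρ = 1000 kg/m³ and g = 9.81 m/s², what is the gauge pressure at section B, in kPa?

Pressure head at A: ψ₁ = P₁/(ρg) = 314×1000 / (1000 × 9.81) = 32.01 m.
Velocity heads: v₁²/2g = 1.54²/19.62 = 0.121 m; v₂²/2g = 3.46²/19.62 = 0.610 m.
Total head H = z₁ + ψ₁ + v₁²/2g = 252.43 + 32.01 + 0.121 = 284.56 m.
ψ₂ = H − z₂ − v₂²/2g = 284.56 − 262.55 − 0.610 = 21.40 m.
P₂ = ρgψ₂ = 1000 × 9.81 × 21.40 ≈ 210 kPa.

P₂ ≈ 210 kPa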